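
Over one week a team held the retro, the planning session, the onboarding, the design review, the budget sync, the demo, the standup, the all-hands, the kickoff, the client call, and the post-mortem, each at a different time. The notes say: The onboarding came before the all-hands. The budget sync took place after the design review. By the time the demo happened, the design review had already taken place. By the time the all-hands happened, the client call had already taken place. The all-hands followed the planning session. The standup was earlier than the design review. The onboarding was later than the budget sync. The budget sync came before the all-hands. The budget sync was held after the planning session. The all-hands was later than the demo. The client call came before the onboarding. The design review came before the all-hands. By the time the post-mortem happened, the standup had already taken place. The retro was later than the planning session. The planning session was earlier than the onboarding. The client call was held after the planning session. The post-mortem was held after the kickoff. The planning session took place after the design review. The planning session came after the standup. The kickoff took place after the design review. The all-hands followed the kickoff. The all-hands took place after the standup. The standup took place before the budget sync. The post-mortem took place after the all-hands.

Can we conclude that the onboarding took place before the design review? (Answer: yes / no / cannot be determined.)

Tracing the constraints gives the design review → the budget sync → the onboarding, so the design review must come before the onboarding.
That means the onboarding cannot be before the design review.

no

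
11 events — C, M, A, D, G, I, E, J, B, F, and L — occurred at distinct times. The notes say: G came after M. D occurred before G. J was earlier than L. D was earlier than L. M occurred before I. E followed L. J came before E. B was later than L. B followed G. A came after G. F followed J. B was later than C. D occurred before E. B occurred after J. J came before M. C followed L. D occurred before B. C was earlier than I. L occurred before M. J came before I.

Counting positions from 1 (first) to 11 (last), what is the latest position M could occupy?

M must come before A, B, G, and I — 4 events forced after it.
Everything else can be placed before M in some valid order, so M can sit as late as position 11 − 4 = 7.

7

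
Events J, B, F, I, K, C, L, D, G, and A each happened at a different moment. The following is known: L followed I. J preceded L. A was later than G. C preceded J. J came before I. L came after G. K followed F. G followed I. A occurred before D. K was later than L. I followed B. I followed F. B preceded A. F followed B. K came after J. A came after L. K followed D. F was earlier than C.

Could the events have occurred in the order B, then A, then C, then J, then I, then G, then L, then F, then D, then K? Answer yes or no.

The constraints require G before A, but in the proposed sequence A appears ahead of G. That one violation is enough.

no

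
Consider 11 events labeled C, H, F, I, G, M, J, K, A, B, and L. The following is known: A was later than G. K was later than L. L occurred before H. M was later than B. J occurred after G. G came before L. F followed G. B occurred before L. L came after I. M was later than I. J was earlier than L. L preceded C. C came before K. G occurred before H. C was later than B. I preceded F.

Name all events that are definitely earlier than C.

Directly stated before C: B and L.
G reaches C via G → L → C.
I reaches C via I → L → C.
J reaches C via J → L → C.

B, G, I, J, L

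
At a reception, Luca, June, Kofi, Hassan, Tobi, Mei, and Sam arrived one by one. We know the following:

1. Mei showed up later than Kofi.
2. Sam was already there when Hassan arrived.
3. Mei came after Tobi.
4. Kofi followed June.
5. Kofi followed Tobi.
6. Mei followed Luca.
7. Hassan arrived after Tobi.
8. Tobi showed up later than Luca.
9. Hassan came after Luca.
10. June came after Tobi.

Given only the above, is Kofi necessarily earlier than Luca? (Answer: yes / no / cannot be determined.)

no

Tracing the constraints gives Luca → Tobi → Kofi, so Luca must come before Kofi.
That means Kofi cannot be before Luca.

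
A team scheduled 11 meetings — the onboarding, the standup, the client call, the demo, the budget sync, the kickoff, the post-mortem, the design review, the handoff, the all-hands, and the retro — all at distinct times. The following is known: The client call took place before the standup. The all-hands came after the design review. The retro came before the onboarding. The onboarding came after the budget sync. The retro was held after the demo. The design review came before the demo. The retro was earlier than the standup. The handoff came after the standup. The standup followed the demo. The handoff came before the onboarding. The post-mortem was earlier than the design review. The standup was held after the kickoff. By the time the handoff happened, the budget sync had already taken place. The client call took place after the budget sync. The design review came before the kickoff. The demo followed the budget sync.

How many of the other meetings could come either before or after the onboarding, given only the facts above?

Forced before the onboarding: the budget sync, the client call, the demo, the design review, the handoff, the kickoff, the post-mortem, the retro, and the standup.
That leaves the all-hands with no forced order relative to the onboarding — 1.

1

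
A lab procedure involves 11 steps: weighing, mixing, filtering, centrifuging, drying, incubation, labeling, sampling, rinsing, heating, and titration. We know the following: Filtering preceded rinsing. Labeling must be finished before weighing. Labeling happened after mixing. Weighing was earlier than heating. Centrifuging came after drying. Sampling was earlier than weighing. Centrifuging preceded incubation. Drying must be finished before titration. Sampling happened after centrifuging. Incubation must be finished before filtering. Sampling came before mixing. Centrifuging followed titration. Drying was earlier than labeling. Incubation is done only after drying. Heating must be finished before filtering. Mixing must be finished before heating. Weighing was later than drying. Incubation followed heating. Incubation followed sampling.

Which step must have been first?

drying

Drying has a chain of constraints placing it before every other step, so drying must be first.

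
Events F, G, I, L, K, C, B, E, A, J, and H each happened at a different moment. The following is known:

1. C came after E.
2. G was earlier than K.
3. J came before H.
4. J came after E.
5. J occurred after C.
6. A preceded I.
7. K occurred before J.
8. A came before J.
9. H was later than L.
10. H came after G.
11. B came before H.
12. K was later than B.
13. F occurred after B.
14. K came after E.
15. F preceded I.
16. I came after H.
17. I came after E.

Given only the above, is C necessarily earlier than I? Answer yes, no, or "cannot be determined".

yes

Chain the constraints: C → J → H → I. Each link is directly stated, so C comes before I.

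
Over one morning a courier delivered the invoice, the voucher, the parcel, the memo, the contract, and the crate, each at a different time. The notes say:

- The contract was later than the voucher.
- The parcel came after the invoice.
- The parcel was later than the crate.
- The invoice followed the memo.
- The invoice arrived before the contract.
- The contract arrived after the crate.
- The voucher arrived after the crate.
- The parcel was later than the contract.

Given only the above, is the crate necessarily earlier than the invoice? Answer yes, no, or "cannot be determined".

cannot be determined

No chain of stated constraints runs from the crate to the invoice, and none runs from the invoice to the crate either.
So the relative order of the crate and the invoice is not fixed by the given facts.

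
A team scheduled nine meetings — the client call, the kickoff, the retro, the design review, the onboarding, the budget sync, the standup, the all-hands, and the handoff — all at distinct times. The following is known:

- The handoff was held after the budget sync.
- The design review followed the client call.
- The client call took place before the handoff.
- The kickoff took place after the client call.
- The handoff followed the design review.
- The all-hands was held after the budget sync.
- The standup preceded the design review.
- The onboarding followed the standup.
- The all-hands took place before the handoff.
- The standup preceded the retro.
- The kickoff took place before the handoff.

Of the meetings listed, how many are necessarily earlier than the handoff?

Directly stated before the handoff: the all-hands, the budget sync, the client call, the design review, and the kickoff.
The standup reaches the handoff via the standup → the design review → the handoff.
No chain forces the onboarding (or any of the others) ahead of the handoff.
That's the all-hands, the budget sync, the client call, the design review, the kickoff, and the standup — 6 in all.

6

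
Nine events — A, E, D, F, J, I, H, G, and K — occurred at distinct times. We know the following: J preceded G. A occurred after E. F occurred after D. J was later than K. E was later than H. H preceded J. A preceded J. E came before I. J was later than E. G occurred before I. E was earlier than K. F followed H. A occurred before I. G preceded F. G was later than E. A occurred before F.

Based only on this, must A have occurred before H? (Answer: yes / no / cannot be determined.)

no

Tracing the constraints gives H → E → A, so H must come before A.
That means A cannot be before H.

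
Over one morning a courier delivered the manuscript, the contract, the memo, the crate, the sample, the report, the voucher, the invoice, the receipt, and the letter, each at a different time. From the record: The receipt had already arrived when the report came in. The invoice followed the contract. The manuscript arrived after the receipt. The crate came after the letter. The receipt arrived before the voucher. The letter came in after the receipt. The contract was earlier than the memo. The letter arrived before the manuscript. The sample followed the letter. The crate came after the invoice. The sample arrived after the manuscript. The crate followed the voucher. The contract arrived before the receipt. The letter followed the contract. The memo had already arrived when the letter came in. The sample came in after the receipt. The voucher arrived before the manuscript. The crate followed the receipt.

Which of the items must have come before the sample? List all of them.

Directly stated before the sample: the letter, the manuscript, and the receipt.
The contract reaches the sample via the contract → the letter → the sample.
The memo reaches the sample via the memo → the letter → the sample.
The voucher reaches the sample via the voucher → the manuscript → the sample.
No chain forces the report (or any of the others) ahead of the sample.

the contract, the letter, the manuscript, the memo, the receipt, the voucher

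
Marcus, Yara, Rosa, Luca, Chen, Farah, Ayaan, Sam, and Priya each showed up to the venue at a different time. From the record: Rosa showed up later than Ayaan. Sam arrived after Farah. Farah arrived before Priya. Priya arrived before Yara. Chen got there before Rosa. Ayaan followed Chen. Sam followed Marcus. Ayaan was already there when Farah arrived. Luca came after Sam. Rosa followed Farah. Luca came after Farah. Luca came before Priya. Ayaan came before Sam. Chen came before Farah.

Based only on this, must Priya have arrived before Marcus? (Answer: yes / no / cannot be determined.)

no

Tracing the constraints gives Marcus → Sam → Luca → Priya, so Marcus must come before Priya.
That means Priya cannot be before Marcus.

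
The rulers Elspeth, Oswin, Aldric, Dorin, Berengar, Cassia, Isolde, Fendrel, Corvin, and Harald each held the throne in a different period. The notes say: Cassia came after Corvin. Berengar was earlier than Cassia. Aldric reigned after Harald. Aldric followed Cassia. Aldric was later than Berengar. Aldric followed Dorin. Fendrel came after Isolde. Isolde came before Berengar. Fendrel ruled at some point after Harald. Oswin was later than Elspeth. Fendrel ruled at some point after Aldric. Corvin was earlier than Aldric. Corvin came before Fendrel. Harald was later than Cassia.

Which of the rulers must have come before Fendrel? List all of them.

Aldric, Berengar, Cassia, Corvin, Dorin, Harald, Isolde

Directly stated before Fendrel: Aldric, Corvin, Harald, and Isolde.
Berengar reaches Fendrel via Berengar → Aldric → Fendrel.
Cassia reaches Fendrel via Cassia → Harald → Fendrel.
Dorin reaches Fendrel via Dorin → Aldric → Fendrel.
No chain forces Oswin (or any of the others) ahead of Fendrel.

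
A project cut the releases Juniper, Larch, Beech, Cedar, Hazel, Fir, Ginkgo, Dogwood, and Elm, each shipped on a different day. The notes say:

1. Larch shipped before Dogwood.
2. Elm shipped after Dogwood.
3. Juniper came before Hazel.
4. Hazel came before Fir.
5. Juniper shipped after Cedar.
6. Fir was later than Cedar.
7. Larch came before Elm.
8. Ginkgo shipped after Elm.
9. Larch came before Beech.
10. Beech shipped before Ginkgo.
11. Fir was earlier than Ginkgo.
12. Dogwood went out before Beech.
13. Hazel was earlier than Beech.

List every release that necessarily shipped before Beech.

Cedar, Dogwood, Hazel, Juniper, Larch

Directly stated before Beech: Dogwood, Hazel, and Larch.
Cedar reaches Beech via Cedar → Juniper → Hazel → Beech.
Juniper reaches Beech via Juniper → Hazel → Beech.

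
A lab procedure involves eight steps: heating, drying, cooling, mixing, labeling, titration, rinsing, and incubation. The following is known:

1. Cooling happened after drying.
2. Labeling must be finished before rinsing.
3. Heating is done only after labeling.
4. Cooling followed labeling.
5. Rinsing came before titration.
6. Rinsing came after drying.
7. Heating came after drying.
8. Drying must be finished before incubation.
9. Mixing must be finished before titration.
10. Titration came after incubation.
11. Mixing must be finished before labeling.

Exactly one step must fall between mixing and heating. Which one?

labeling

Tracing the constraints gives mixing → labeling → heating, so labeling sits after mixing and before heating.
No other step is forced both after mixing and before heating.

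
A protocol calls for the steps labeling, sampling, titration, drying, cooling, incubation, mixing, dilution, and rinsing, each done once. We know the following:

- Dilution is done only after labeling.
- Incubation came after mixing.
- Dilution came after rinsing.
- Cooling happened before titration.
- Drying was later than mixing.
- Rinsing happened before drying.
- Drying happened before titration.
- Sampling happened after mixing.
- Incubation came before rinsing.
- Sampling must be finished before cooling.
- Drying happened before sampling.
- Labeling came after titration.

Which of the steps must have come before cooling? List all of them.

drying, incubation, mixing, rinsing, sampling

Directly stated before cooling: sampling.
Drying reaches cooling via drying → sampling → cooling.
Incubation reaches cooling via incubation → rinsing → drying → sampling → cooling.
Mixing reaches cooling via mixing → sampling → cooling.
Likewise rinsing reaches cooling by chaining the stated constraints.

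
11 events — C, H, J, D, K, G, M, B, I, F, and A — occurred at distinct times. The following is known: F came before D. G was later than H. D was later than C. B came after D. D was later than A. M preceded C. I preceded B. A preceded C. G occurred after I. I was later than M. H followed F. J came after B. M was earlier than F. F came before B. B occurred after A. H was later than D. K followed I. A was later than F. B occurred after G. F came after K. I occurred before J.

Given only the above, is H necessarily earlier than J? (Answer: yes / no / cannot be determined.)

yes

Chain the constraints: H → G → B → J. Each link is directly stated, so H comes before J.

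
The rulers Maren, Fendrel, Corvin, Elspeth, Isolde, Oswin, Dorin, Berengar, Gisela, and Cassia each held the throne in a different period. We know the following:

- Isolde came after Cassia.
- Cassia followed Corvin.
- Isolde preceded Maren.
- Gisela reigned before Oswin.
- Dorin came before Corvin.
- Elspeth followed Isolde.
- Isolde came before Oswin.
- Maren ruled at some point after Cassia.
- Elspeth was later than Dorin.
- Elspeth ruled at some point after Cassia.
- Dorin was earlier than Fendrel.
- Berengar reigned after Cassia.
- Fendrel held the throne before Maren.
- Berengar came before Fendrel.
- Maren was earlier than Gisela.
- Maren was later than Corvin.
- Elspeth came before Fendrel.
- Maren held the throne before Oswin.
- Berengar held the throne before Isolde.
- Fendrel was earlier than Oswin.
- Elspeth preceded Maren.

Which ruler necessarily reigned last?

Oswin

Every other ruler has a chain of constraints placing them before Oswin, so Oswin is last.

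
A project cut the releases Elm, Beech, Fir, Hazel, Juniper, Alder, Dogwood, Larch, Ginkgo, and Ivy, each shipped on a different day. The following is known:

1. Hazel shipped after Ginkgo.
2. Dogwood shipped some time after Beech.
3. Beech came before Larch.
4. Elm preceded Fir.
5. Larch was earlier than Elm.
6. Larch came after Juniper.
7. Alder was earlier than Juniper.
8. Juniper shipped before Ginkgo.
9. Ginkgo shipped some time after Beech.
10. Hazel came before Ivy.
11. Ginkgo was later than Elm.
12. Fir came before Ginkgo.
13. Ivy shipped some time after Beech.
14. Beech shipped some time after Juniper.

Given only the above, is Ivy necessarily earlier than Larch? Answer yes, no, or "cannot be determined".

no

Tracing the constraints gives Larch → Elm → Ginkgo → Hazel → Ivy, so Larch must come before Ivy.
That means Ivy cannot be before Larch.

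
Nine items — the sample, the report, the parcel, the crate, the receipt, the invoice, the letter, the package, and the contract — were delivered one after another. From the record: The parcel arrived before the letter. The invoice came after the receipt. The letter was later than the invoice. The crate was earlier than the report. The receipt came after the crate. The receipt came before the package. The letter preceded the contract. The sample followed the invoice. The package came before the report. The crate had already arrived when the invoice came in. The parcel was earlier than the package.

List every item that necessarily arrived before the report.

Directly stated before the report: the crate and the package.
The parcel reaches the report via the parcel → the package → the report.
The receipt reaches the report via the receipt → the package → the report.

the crate, the package, the parcel, the receipt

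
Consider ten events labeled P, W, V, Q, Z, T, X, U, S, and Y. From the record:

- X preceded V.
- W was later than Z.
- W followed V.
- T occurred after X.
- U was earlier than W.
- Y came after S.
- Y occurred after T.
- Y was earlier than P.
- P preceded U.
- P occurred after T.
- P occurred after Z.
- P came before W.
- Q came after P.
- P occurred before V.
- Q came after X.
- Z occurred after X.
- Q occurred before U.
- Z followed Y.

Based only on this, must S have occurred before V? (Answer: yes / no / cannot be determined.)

Chain the constraints: S → Y → P → V. Each link is directly stated, so S comes before V.

yes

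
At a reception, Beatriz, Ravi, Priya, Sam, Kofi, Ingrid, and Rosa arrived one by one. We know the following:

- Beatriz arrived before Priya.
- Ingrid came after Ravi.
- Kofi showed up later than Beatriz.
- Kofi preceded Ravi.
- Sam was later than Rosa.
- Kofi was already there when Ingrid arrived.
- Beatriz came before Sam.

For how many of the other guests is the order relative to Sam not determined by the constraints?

Forced before Sam: Beatriz and Rosa.
That leaves Ingrid, Kofi, Priya, and Ravi with no forced order relative to Sam — 4.

4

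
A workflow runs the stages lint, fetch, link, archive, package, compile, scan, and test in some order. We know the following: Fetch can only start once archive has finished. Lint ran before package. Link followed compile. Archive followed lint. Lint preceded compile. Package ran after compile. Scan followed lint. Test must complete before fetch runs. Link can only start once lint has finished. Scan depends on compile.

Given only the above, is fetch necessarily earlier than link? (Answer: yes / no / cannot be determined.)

cannot be determined

No chain of stated constraints runs from fetch to link, and none runs from link to fetch either.
So the relative order of fetch and link is not fixed by the given facts.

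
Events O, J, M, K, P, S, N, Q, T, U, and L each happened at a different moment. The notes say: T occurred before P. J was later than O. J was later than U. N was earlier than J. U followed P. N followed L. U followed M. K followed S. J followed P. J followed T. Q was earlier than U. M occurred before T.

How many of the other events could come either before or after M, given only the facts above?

6

Forced after M: J, P, T, and U.
That leaves K, L, N, O, Q, and S with no forced order relative to M — 6.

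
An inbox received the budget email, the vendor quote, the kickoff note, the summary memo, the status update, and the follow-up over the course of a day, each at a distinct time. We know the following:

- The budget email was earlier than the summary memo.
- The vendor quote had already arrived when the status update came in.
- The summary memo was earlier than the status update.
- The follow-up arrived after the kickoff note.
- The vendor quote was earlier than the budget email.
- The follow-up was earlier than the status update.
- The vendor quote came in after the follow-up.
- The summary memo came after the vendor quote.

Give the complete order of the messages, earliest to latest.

The constraints fix every adjacent pair, so only one ordering works:
the kickoff note → the follow-up → the vendor quote → the budget email → the summary memo → the status update.

the kickoff note, the follow-up, the vendor quote, the budget email, the summary memo, the status update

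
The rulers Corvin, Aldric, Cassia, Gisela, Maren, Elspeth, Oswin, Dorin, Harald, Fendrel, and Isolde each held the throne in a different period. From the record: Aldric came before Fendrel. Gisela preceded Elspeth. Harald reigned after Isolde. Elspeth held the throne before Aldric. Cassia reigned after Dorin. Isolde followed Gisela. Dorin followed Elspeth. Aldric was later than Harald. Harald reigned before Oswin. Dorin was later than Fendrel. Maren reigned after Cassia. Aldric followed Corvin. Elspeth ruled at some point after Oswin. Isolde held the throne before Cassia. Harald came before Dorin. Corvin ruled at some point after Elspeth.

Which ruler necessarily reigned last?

Maren

Every other ruler has a chain of constraints placing them before Maren, so Maren is last.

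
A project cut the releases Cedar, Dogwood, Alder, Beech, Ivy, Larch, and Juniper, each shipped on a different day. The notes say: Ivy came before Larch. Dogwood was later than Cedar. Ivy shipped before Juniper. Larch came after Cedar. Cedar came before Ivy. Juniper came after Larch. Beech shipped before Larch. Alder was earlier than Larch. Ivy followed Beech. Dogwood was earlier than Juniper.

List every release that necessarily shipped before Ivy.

Directly stated before Ivy: Beech and Cedar.
No chain forces Juniper (or any of the others) ahead of Ivy.

Beech, Cedar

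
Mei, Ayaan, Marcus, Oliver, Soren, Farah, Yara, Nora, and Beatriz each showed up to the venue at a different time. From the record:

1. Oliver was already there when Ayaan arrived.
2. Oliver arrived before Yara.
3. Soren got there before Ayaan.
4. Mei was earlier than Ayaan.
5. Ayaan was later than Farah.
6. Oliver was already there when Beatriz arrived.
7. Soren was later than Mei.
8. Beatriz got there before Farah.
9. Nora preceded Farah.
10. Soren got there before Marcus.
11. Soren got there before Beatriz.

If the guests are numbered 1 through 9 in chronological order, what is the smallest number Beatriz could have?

Mei, Oliver, and Soren must all come before Beatriz — 3 forced predecessors.
Nothing else is forced ahead of Beatriz, so their earliest slot is position 3 + 1 = 4.

4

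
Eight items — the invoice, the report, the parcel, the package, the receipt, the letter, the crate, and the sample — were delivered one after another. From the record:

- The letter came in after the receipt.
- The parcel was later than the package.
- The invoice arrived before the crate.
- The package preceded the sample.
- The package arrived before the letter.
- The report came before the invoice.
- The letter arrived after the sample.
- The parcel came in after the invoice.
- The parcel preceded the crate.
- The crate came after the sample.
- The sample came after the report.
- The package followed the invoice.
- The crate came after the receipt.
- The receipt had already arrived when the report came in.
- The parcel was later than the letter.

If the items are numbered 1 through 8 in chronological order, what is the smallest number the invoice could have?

3

The receipt and the report must both come before the invoice — 2 forced predecessors.
Nothing else is forced ahead of the invoice, so its earliest slot is position 2 + 1 = 3.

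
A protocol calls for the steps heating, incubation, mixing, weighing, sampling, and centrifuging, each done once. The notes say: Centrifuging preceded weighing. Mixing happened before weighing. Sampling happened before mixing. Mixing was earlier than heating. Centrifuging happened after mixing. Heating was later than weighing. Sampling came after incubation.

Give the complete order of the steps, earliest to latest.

The constraints fix every adjacent pair, so only one ordering works:
incubation → sampling → mixing → centrifuging → weighing → heating.

incubation, sampling, mixing, centrifuging, weighing, heating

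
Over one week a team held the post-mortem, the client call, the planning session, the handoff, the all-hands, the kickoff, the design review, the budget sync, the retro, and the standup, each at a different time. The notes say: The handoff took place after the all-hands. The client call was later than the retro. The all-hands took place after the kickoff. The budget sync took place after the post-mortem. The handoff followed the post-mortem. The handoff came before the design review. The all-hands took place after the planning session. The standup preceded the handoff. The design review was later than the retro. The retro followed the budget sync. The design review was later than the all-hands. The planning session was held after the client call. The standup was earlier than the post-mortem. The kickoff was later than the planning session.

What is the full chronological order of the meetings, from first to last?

the standup, the post-mortem, the budget sync, the retro, the client call, the planning session, the kickoff, the all-hands, the handoff, the design review

The constraints fix every adjacent pair, so only one ordering works:
the standup → the post-mortem → the budget sync → the retro → the client call → the planning session → the kickoff → the all-hands → the handoff → the design review.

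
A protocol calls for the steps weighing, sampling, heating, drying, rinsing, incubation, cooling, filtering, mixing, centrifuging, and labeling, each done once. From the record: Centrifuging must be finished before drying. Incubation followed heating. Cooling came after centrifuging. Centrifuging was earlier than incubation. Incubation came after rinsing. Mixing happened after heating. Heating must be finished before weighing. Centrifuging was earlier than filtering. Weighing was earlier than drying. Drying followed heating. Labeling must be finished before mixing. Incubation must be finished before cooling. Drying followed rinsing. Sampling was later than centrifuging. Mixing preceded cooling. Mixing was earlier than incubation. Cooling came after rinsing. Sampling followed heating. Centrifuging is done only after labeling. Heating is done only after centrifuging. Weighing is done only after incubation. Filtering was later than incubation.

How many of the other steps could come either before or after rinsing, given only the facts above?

5

Forced after rinsing: cooling, drying, filtering, incubation, and weighing.
That leaves centrifuging, heating, labeling, mixing, and sampling with no forced order relative to rinsing — 5.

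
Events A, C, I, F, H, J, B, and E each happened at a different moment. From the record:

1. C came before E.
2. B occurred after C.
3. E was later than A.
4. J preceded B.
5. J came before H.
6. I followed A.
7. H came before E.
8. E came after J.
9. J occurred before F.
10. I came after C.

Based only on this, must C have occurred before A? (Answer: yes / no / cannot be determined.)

No chain of stated constraints runs from C to A, and none runs from A to C either.
So the relative order of C and A is not fixed by the given facts.

cannot be determined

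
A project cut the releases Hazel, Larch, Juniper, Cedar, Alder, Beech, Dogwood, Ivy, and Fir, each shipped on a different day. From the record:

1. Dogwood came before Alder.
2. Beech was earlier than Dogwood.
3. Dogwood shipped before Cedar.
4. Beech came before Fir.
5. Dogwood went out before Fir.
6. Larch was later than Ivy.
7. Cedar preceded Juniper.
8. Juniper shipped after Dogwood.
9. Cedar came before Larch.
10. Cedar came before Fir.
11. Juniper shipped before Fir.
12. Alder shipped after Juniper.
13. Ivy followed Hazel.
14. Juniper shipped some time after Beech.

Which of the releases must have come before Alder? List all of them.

Beech, Cedar, Dogwood, Juniper

Directly stated before Alder: Dogwood and Juniper.
Beech reaches Alder via Beech → Juniper → Alder.
Cedar reaches Alder via Cedar → Juniper → Alder.
No chain forces Fir (or any of the others) ahead of Alder.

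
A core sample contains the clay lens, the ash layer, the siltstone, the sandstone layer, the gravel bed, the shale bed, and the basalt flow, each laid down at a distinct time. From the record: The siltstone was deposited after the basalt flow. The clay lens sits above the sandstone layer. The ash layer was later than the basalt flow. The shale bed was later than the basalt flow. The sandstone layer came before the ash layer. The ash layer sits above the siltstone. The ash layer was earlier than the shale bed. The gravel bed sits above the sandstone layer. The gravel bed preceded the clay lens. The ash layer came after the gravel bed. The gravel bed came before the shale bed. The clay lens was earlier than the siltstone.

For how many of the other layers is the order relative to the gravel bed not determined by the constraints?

Forced before the gravel bed: the sandstone layer; forced after the gravel bed: the ash layer, the clay lens, the shale bed, and the siltstone.
That leaves the basalt flow with no forced order relative to the gravel bed — 1.

1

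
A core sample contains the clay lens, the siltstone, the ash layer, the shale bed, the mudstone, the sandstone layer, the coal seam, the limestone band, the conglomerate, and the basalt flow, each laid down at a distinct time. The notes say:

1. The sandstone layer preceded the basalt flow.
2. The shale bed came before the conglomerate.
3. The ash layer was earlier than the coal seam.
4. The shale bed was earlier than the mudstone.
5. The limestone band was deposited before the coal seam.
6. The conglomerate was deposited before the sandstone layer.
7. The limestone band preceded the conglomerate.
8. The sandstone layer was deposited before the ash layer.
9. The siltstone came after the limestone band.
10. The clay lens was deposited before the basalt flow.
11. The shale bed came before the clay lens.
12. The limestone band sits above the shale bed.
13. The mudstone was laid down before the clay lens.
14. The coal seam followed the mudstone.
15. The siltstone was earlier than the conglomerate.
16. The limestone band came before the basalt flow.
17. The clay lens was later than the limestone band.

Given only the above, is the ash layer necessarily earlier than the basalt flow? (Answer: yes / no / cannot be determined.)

No chain of stated constraints runs from the ash layer to the basalt flow, and none runs from the basalt flow to the ash layer either.
So the relative order of the ash layer and the basalt flow is not fixed by the given facts.

cannot be determined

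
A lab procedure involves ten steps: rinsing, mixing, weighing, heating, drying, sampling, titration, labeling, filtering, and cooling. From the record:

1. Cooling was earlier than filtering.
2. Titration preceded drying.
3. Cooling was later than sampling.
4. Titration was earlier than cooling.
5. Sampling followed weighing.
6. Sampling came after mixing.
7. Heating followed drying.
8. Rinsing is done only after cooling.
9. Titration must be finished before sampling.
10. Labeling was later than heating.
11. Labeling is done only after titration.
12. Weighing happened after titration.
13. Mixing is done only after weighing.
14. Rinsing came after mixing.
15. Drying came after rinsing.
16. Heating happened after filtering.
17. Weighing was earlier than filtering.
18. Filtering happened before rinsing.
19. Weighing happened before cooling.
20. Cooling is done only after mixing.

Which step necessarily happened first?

titration

Titration has a chain of constraints placing it before every other step, so titration must be first.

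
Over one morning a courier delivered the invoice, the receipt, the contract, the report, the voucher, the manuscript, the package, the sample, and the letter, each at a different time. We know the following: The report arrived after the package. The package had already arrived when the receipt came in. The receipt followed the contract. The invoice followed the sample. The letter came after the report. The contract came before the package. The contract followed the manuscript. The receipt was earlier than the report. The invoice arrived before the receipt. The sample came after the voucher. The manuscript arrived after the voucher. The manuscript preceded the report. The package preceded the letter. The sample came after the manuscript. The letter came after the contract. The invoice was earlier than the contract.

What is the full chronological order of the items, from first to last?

The constraints fix every adjacent pair, so only one ordering works:
the voucher → the manuscript → the sample → the invoice → the contract → the package → the receipt → the report → the letter.

the voucher, the manuscript, the sample, the invoice, the contract, the package, the receipt, the report, the letter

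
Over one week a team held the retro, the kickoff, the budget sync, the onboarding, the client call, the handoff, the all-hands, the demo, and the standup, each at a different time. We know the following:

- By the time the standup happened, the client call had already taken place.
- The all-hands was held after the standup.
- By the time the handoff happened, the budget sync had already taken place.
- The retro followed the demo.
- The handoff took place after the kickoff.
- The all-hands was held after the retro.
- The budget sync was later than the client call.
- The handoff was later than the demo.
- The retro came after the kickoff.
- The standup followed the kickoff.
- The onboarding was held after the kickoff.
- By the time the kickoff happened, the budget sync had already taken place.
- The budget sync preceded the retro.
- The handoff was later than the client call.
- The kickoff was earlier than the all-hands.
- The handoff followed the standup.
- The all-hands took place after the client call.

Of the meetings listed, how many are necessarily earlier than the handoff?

Directly stated before the handoff: the budget sync, the client call, the demo, the kickoff, and the standup.
No chain forces the onboarding (or any of the others) ahead of the handoff.
That's the budget sync, the client call, the demo, the kickoff, and the standup — 5 in all.

5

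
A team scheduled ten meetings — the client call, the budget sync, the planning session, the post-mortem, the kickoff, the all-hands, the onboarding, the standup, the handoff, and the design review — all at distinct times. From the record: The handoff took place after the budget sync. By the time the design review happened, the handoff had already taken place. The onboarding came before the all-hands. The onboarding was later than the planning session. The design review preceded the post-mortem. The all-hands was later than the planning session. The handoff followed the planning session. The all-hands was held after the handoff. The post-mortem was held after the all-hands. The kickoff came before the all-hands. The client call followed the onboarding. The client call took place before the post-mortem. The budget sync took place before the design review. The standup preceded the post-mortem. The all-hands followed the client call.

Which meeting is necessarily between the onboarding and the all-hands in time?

the client call

Tracing the constraints gives the onboarding → the client call → the all-hands, so the client call sits after the onboarding and before the all-hands.
No other meeting is forced both after the onboarding and before the all-hands.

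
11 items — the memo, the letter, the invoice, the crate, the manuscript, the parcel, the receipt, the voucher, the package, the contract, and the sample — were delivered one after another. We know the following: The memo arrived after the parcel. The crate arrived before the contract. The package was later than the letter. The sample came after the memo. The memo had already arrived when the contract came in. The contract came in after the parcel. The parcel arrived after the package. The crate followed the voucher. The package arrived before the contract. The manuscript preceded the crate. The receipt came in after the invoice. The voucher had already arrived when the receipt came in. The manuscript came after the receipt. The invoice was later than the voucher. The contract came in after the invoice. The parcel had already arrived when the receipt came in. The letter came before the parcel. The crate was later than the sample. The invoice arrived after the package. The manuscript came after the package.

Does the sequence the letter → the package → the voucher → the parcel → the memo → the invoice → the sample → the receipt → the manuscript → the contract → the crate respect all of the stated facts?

The constraints require the crate before the contract, but in the proposed sequence the contract appears ahead of the crate. That one violation is enough.

no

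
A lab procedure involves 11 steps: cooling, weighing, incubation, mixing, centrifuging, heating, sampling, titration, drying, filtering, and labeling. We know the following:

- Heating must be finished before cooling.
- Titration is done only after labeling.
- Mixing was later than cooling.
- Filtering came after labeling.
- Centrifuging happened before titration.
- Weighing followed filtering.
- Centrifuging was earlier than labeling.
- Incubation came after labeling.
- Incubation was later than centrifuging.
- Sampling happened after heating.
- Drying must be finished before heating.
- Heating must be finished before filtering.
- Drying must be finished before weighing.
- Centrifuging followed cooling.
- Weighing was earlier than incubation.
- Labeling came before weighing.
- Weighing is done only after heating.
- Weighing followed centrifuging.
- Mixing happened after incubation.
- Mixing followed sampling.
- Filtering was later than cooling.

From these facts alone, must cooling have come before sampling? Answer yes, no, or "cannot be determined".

cannot be determined

No chain of stated constraints runs from cooling to sampling, and none runs from sampling to cooling either.
So the relative order of cooling and sampling is not fixed by the given facts.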